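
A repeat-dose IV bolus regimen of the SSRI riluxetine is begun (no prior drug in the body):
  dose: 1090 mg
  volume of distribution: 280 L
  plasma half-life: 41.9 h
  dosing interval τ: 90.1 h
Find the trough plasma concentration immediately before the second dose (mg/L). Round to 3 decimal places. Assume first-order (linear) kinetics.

C₀ per dose = Dose / Vd = 1090 / 280 = 3.893 mg/L
k = ln2 / t½ = 0.693147 / 41.9 = 0.01654 h⁻¹
Fraction remaining after one interval: r = e^(−kτ) = e^(−0.01654 × 90.1) = 0.2253
Before dose 2, 1 dose has been given (aged 1τ).
C_trough = C₀ × r = 3.893 × 0.2253 = 0.8771 mg/L

0.877 mg/L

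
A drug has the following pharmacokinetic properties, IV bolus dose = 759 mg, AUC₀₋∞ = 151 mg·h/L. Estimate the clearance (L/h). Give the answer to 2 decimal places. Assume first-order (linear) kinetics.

CL = Dose / AUC = 759 / 151 = 5.026 L/h

5.03 L/h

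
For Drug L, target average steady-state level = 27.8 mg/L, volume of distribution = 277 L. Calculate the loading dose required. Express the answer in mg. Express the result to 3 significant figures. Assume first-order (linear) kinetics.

7700 mg

LD = Css × Vd = 27.8 × 277 = 7701 mg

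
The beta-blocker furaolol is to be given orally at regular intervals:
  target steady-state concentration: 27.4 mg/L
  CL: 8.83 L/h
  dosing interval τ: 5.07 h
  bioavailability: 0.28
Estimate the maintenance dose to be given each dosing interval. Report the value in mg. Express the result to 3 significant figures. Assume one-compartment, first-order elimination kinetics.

At steady state, F × (Dose/τ) = Css × CL.
Dose = Css × CL × τ / F = 27.4 × 8.830 × 5.07 / 0.28 = 4381 mg

4380 mg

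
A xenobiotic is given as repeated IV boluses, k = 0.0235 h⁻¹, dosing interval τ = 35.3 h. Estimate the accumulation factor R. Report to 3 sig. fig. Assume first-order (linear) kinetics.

1.77

e^(−kτ) = e^(−0.02350 × 35.3) = 0.4362
Accumulation ratio R = 1 / (1 − e^(−kτ)) = 1 / (1 − 0.4362) = 1.774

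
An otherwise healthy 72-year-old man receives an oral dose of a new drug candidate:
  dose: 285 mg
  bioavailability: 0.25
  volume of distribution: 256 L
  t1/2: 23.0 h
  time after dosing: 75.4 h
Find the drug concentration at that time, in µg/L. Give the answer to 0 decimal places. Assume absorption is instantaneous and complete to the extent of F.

Amount reaching circulation = F × Dose = 0.25 × 285.0 = 71.25 mg
C₀ = F·Dose / Vd = 71.25 / 256 = 0.2783 mg/L
k = ln2 / t½ = 0.693147 / 23.0 = 0.03014 h⁻¹
C = C₀ · e^(−k·t) = 0.2783 × e^(−0.03014 × 75.4)
  = 0.2783 × 0.1030 = 0.02866 mg/L
Convert: 0.02866 mg/L × 1000 = 28.66 µg/L

29 µg/L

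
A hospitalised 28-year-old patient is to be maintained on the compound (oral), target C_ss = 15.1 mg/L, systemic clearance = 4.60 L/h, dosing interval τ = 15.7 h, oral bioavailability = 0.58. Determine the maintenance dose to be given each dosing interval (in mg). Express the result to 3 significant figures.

At steady state, F × (Dose/τ) = Css × CL.
Dose = Css × CL × τ / F = 15.1 × 4.600 × 15.7 / 0.58 = 1880 mg

1880 mg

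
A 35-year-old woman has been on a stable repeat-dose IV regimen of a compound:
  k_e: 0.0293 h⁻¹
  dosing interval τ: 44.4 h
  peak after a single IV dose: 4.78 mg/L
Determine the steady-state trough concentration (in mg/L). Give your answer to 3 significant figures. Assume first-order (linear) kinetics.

e^(−kτ) = e^(−0.02930 × 44.4) = 0.2723
Accumulation ratio R = 1 / (1 − e^(−kτ)) = 1 / (1 − 0.2723) = 1.374
Steady-state trough = C₀ × R × e^(−kτ) = 4.78 × 1.374 × 0.2723 = 1.788 mg/L

1.79 mg/L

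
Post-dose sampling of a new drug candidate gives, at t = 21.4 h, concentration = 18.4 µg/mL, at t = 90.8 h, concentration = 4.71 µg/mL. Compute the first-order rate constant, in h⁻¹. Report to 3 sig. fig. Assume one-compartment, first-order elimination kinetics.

k = ln(C₁/C₂) / (t₂ − t₁) = ln(18.4/4.71) / (90.8 − 21.4)
  = 1.363 / 69.40 = 0.01964 h⁻¹

0.0196 h⁻¹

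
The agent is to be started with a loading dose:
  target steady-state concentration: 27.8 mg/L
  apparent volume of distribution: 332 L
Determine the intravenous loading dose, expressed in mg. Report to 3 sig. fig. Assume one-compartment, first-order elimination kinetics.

LD = Css × Vd = 27.8 × 332 = 9230 mg

9230 mg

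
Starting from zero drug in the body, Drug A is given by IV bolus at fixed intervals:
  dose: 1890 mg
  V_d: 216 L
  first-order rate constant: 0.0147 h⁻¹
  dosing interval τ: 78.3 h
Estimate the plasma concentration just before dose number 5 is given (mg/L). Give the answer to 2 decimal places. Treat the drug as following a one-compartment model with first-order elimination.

C₀ per dose = Dose / Vd = 1890 / 216 = 8.750 mg/L
Fraction remaining after one interval: r = e^(−kτ) = e^(−0.01470 × 78.3) = 0.3163
Before dose 5, 4 doses have been given (aged 1τ, 2τ, 3τ, 4τ).
C_trough = C₀ × (r + r² + … + r^4) = C₀ × r(1−r^4)/(1−r)
        = 8.750 × 0.3163 × (1 − 0.01001) / (1 − 0.3163) = 4.007 mg/L

4.01 mg/L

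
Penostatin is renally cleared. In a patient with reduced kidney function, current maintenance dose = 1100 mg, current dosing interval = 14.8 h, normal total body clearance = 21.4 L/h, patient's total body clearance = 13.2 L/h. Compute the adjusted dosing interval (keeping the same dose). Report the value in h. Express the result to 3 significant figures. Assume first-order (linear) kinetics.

To keep the same average steady-state level, dosing rate must scale with clearance.
CL ratio = 13.2 / 21.4 = 0.6168
New interval (same dose) = 14.8 / 0.6168 = 23.99 h

24.0 h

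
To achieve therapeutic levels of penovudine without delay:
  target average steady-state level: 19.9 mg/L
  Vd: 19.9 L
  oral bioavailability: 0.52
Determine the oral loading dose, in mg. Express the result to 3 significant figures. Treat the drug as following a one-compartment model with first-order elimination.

762 mg

LD = Css × Vd / F = 19.9 × 19.9 / 0.52 = 761.6 mg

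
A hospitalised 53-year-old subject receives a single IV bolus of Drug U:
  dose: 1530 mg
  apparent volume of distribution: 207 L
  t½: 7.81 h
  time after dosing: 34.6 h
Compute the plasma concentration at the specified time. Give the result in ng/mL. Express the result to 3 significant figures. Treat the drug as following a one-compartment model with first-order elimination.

C₀ = Dose / Vd = 1530 / 207 = 7.391 mg/L
k = ln2 / t½ = 0.693147 / 7.81 = 0.08875 h⁻¹
C = C₀ · e^(−k·t) = 7.391 × e^(−0.08875 × 34.6)
  = 7.391 × 0.04639 = 0.3429 mg/L
Convert: 0.3429 mg/L × 1000 = 342.9 ng/mL

343 ng/mL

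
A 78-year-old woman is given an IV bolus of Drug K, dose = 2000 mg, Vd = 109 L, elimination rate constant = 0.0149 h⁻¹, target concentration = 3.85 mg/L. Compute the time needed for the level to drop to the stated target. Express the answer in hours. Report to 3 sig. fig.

105 h

C₀ = Dose / Vd = 2000 / 109 = 18.35 mg/L
t = ln(C₀ / C) / k = ln(18.35 / 3.85) / 0.01490
  = ln(4.766) / 0.01490 = 1.562 / 0.01490 = 104.8 h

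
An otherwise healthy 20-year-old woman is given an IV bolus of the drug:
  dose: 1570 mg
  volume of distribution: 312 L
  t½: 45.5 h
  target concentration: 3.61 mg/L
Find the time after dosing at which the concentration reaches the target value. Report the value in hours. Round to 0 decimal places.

C₀ = Dose / Vd = 1570 / 312 = 5.032 mg/L
k = ln2 / t½ = 0.693147 / 45.5 = 0.01523 h⁻¹
t = ln(C₀ / C) / k = ln(5.032 / 3.61) / 0.01523
  = ln(1.394) / 0.01523 = 0.3322 / 0.01523 = 21.81 h

22 h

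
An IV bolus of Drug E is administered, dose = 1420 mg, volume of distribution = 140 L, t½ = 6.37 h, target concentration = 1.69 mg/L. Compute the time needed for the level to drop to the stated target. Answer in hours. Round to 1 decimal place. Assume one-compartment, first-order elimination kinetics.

C₀ = Dose / Vd = 1420 / 140 = 10.14 mg/L
k = ln2 / t½ = 0.693147 / 6.37 = 0.1088 h⁻¹
t = ln(C₀ / C) / k = ln(10.14 / 1.69) / 0.1088
  = ln(6.000) / 0.1088 = 1.792 / 0.1088 = 16.47 h

16.5 h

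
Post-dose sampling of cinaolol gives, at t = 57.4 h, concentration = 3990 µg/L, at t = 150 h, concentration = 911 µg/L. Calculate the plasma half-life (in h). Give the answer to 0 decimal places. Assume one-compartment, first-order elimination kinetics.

k = ln(C₁/C₂) / (t₂ − t₁) = ln(3990/911) / (150 − 57.4)
  = 1.477 / 92.60 = 0.01595 h⁻¹
t½ = ln2 / k = 0.693147 / 0.01595 = 43.46 h

43 h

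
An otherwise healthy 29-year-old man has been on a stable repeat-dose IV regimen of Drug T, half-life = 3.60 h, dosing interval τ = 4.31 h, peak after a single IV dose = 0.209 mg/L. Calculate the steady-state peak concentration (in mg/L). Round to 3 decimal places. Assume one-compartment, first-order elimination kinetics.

k = ln2 / t½ = 0.693147 / 3.60 = 0.1925 h⁻¹
e^(−kτ) = e^(−0.1925 × 4.31) = 0.4362
Accumulation ratio R = 1 / (1 − e^(−kτ)) = 1 / (1 − 0.4362) = 1.774
Steady-state peak = C₀ × R = 0.209 × 1.774 = 0.3708 mg/L

0.371 mg/L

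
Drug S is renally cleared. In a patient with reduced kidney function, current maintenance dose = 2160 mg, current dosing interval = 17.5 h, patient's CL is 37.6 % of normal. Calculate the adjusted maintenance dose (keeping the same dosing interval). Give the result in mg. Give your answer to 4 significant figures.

To keep the same average steady-state level, dosing rate must scale with clearance.
CL ratio = 37.6 / 100 = 0.3760
New dose (same interval) = 2160 × 0.3760 = 812.2 mg

812.2 mg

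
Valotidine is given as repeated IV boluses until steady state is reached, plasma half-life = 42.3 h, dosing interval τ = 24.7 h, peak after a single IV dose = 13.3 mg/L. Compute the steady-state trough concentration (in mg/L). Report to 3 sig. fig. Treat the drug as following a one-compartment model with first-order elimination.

26.7 mg/L

k = ln2 / t½ = 0.693147 / 42.3 = 0.01639 h⁻¹
e^(−kτ) = e^(−0.01639 × 24.7) = 0.6671
Accumulation ratio R = 1 / (1 − e^(−kτ)) = 1 / (1 − 0.6671) = 3.004
Steady-state trough = C₀ × R × e^(−kτ) = 13.3 × 3.004 × 0.6671 = 26.65 mg/L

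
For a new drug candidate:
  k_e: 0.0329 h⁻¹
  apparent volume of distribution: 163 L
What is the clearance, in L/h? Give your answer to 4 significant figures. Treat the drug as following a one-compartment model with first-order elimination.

CL = k × Vd = 0.0329 × 163 = 5.363 L/h

5.363 L/h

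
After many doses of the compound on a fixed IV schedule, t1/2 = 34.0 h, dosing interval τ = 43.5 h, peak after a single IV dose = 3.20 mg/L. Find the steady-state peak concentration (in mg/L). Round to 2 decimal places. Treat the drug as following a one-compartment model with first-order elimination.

5.44 mg/L

k = ln2 / t½ = 0.693147 / 34.0 = 0.02039 h⁻¹
e^(−kτ) = e^(−0.02039 × 43.5) = 0.4119
Accumulation ratio R = 1 / (1 − e^(−kτ)) = 1 / (1 − 0.4119) = 1.700
Steady-state peak = C₀ × R = 3.20 × 1.700 = 5.440 mg/L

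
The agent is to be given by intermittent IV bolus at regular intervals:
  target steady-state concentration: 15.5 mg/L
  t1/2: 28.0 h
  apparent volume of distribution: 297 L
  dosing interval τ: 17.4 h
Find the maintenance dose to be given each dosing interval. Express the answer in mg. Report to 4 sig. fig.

k = ln2 / t½ = 0.693147 / 28.0 = 0.02476 h⁻¹
CL = k × Vd = 0.02476 × 297 = 7.354 L/h
At steady state, Dose/τ = Css × CL.
Dose = Css × CL × τ = 15.5 × 7.354 × 17.4 = 1983 mg

1983 mg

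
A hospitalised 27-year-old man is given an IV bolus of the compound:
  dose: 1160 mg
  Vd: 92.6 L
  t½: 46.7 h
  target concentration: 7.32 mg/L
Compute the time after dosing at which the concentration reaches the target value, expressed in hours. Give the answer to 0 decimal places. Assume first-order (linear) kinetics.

36 h

C₀ = Dose / Vd = 1160 / 92.6 = 12.53 mg/L
k = ln2 / t½ = 0.693147 / 46.7 = 0.01484 h⁻¹
t = ln(C₀ / C) / k = ln(12.53 / 7.32) / 0.01484
  = ln(1.712) / 0.01484 = 0.5377 / 0.01484 = 36.23 h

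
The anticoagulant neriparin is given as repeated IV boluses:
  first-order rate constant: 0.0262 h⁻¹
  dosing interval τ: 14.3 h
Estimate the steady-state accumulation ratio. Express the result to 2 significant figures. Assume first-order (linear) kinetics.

e^(−kτ) = e^(−0.02620 × 14.3) = 0.6875
Accumulation ratio R = 1 / (1 − e^(−kτ)) = 1 / (1 − 0.6875) = 3.200

3.2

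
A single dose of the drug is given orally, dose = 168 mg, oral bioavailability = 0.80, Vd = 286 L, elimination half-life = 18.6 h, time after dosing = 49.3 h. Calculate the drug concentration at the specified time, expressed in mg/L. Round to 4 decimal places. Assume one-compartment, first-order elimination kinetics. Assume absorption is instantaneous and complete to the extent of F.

0.0748 mg/L

Amount reaching circulation = F × Dose = 0.80 × 168.0 = 134.4 mg
C₀ = F·Dose / Vd = 134.4 / 286 = 0.4699 mg/L
k = ln2 / t½ = 0.693147 / 18.6 = 0.03727 h⁻¹
C = C₀ · e^(−k·t) = 0.4699 × e^(−0.03727 × 49.3)
  = 0.4699 × 0.1592 = 0.07481 mg/L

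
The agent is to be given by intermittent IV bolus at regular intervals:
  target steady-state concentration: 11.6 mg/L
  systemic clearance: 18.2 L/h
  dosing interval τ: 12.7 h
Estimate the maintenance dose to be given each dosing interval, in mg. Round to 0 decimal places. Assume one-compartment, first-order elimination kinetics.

2681 mg

At steady state, Dose/τ = Css × CL.
Dose = Css × CL × τ = 11.6 × 18.20 × 12.7 = 2681 mg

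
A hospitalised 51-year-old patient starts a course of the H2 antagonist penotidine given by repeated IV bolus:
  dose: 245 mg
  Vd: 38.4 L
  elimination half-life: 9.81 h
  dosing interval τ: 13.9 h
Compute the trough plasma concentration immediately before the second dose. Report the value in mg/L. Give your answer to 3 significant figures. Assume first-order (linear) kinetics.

C₀ per dose = Dose / Vd = 245 / 38.4 = 6.380 mg/L
k = ln2 / t½ = 0.693147 / 9.81 = 0.07066 h⁻¹
Fraction remaining after one interval: r = e^(−kτ) = e^(−0.07066 × 13.9) = 0.3745
Before dose 2, 1 dose has been given (aged 1τ).
C_trough = C₀ × r = 6.380 × 0.3745 = 2.389 mg/L

2.39 mg/L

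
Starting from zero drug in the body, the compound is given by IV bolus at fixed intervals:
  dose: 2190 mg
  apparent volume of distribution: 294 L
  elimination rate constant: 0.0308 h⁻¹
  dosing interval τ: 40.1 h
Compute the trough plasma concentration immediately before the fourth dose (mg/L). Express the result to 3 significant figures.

2.98 mg/L

C₀ per dose = Dose / Vd = 2190 / 294 = 7.449 mg/L
Fraction remaining after one interval: r = e^(−kτ) = e^(−0.03080 × 40.1) = 0.2908
Before dose 4, 3 doses have been given (aged 1τ, 2τ, 3τ).
C_trough = C₀ × (r + r² + … + r^3) = C₀ × r(1−r^3)/(1−r)
        = 7.449 × 0.2908 × (1 − 0.02459) / (1 − 0.2908) = 2.979 mg/L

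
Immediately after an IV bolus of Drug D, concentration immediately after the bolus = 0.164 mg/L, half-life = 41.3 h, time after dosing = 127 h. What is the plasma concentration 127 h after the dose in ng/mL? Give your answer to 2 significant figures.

k = ln2 / t½ = 0.693147 / 41.3 = 0.01678 h⁻¹
C = C₀ · e^(−k·t) = 0.1640 × e^(−0.01678 × 127)
  = 0.1640 × 0.1187 = 0.01947 mg/L
Convert: 0.01947 mg/L × 1000 = 19.47 ng/mL

19 ng/mL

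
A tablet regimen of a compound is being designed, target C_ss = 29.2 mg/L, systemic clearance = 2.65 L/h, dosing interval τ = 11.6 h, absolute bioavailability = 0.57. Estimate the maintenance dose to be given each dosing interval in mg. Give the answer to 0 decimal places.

At steady state, F × (Dose/τ) = Css × CL.
Dose = Css × CL × τ / F = 29.2 × 2.650 × 11.6 / 0.57 = 1575 mg

1575 mg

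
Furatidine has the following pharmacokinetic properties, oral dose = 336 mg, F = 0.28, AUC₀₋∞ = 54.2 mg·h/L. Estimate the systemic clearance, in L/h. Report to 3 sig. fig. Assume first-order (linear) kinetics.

1.74 L/h

CL = F·Dose / AUC = 0.28 × 336 / 54.2 = 1.736 L/h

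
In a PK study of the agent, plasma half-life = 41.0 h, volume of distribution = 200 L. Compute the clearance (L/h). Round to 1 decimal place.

3.4 L/h

k = ln2 / t½ = 0.693147 / 41.0 = 0.01691 h⁻¹
CL = k × Vd = 0.01691 × 200 = 3.382 L/h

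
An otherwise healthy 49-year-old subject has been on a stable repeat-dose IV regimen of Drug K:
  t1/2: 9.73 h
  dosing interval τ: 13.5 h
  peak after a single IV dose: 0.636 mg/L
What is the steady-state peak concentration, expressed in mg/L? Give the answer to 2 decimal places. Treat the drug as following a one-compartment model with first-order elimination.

1.03 mg/L

k = ln2 / t½ = 0.693147 / 9.73 = 0.07124 h⁻¹
e^(−kτ) = e^(−0.07124 × 13.5) = 0.3822
Accumulation ratio R = 1 / (1 − e^(−kτ)) = 1 / (1 − 0.3822) = 1.619
Steady-state peak = C₀ × R = 0.636 × 1.619 = 1.030 mg/L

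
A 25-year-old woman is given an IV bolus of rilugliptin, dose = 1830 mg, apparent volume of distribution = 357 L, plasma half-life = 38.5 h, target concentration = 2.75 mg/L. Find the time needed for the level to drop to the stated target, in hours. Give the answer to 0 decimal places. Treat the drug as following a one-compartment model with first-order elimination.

35 h

C₀ = Dose / Vd = 1830 / 357 = 5.126 mg/L
k = ln2 / t½ = 0.693147 / 38.5 = 0.01800 h⁻¹
t = ln(C₀ / C) / k = ln(5.126 / 2.75) / 0.01800
  = ln(1.864) / 0.01800 = 0.6227 / 0.01800 = 34.59 h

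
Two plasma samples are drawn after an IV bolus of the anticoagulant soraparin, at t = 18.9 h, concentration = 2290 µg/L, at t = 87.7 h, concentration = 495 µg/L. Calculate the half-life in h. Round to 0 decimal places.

k = ln(C₁/C₂) / (t₂ − t₁) = ln(2290/495) / (87.7 − 18.9)
  = 1.532 / 68.80 = 0.02227 h⁻¹
t½ = ln2 / k = 0.693147 / 0.02227 = 31.12 h

31 h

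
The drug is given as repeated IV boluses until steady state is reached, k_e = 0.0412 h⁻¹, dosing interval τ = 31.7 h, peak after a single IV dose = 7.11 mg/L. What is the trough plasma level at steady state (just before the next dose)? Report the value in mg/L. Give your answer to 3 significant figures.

e^(−kτ) = e^(−0.04120 × 31.7) = 0.2709
Accumulation ratio R = 1 / (1 − e^(−kτ)) = 1 / (1 − 0.2709) = 1.372
Steady-state trough = C₀ × R × e^(−kτ) = 7.11 × 1.372 × 0.2709 = 2.643 mg/L

2.64 mg/L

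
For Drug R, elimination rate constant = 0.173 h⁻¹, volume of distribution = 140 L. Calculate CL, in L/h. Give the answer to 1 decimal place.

24.2 L/h

CL = k × Vd = 0.173 × 140 = 24.22 L/h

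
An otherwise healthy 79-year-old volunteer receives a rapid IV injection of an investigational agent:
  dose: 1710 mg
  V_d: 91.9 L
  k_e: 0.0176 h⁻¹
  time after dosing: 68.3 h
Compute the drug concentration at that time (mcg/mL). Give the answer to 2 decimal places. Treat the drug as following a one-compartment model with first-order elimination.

5.59 mcg/mL

C₀ = Dose / Vd = 1710 / 91.9 = 18.61 mg/L
C = C₀ · e^(−k·t) = 18.61 × e^(−0.01760 × 68.3)
  = 18.61 × 0.3006 = 5.594 mg/L
(5.594 mg/L = 5.594 mcg/mL)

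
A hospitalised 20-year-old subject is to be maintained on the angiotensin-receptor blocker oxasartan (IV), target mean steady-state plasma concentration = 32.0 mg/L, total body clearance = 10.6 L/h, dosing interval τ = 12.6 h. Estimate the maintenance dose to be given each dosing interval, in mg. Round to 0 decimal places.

4274 mg

At steady state, Dose/τ = Css × CL.
Dose = Css × CL × τ = 32.0 × 10.60 × 12.6 = 4274 mg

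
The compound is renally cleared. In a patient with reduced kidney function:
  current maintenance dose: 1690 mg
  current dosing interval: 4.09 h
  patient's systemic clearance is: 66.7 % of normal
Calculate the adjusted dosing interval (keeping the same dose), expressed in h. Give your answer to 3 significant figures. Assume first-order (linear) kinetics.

6.13 h

To keep the same average steady-state level, dosing rate must scale with clearance.
CL ratio = 66.7 / 100 = 0.6670
New interval (same dose) = 4.09 / 0.6670 = 6.132 h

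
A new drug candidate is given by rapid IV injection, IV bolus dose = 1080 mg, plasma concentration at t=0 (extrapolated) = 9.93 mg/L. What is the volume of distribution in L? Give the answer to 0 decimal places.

109 L

Vd = Dose / C₀ = 1080 / 9.93 = 108.8 L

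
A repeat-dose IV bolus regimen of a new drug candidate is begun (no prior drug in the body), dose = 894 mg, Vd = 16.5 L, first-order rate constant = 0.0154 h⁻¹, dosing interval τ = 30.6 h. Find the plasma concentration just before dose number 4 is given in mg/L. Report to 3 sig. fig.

68.1 mg/L

C₀ per dose = Dose / Vd = 894 / 16.5 = 54.18 mg/L
Fraction remaining after one interval: r = e^(−kτ) = e^(−0.01540 × 30.6) = 0.6242
Before dose 4, 3 doses have been given (aged 1τ, 2τ, 3τ).
C_trough = C₀ × (r + r² + … + r^3) = C₀ × r(1−r^3)/(1−r)
        = 54.18 × 0.6242 × (1 − 0.2432) / (1 − 0.6242) = 68.11 mg/L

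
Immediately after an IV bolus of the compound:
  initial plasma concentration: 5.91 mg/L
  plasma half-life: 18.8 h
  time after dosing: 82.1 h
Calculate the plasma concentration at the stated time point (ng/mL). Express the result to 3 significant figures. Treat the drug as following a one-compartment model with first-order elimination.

286 ng/mL

k = ln2 / t½ = 0.693147 / 18.8 = 0.03687 h⁻¹
C = C₀ · e^(−k·t) = 5.910 × e^(−0.03687 × 82.1)
  = 5.910 × 0.04846 = 0.2864 mg/L
Convert: 0.2864 mg/L × 1000 = 286.4 ng/mL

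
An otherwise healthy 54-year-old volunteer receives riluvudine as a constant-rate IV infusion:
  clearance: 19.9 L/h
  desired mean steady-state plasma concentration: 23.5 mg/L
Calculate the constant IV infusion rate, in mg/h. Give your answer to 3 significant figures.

At steady state, infusion rate R₀ = Css × CL = 23.5 × 19.90 = 467.7 mg/h

468 mg/h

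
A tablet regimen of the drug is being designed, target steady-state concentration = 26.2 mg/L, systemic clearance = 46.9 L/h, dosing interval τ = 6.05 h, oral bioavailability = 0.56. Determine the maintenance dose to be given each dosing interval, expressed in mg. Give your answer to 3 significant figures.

13300 mg

At steady state, F × (Dose/τ) = Css × CL.
Dose = Css × CL × τ / F = 26.2 × 46.90 × 6.05 / 0.56 = 13280 mg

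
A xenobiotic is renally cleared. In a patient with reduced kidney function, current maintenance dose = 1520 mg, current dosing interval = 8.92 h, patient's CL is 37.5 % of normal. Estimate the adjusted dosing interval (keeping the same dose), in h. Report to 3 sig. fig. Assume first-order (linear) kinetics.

23.8 h

To keep the same average steady-state level, dosing rate must scale with clearance.
CL ratio = 37.5 / 100 = 0.3750
New interval (same dose) = 8.92 / 0.3750 = 23.79 h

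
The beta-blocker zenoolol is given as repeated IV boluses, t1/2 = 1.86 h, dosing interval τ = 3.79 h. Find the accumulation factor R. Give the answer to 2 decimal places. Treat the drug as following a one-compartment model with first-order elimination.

k = ln2 / t½ = 0.693147 / 1.86 = 0.3727 h⁻¹
e^(−kτ) = e^(−0.3727 × 3.79) = 0.2435
Accumulation ratio R = 1 / (1 − e^(−kτ)) = 1 / (1 − 0.2435) = 1.322

1.32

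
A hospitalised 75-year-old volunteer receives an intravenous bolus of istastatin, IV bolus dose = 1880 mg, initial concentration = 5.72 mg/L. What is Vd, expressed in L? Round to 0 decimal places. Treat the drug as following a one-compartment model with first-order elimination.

Vd = Dose / C₀ = 1880 / 5.72 = 328.7 L

329 L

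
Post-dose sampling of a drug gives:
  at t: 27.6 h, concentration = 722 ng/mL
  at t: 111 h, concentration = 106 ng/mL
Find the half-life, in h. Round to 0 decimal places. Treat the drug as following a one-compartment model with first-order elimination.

30 h

k = ln(C₁/C₂) / (t₂ − t₁) = ln(722/106) / (111 − 27.6)
  = 1.919 / 83.40 = 0.02301 h⁻¹
t½ = ln2 / k = 0.693147 / 0.02301 = 30.12 h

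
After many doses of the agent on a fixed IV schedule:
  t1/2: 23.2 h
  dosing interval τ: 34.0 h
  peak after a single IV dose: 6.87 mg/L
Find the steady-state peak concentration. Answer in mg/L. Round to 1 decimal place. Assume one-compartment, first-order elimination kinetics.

10.8 mg/L

k = ln2 / t½ = 0.693147 / 23.2 = 0.02988 h⁻¹
e^(−kτ) = e^(−0.02988 × 34.0) = 0.3621
Accumulation ratio R = 1 / (1 − e^(−kτ)) = 1 / (1 − 0.3621) = 1.568
Steady-state peak = C₀ × R = 6.87 × 1.568 = 10.77 mg/L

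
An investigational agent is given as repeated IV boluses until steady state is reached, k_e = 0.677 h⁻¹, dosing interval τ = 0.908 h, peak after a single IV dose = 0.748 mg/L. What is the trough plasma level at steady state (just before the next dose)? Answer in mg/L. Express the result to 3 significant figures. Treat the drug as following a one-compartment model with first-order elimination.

0.881 mg/L

e^(−kτ) = e^(−0.6770 × 0.908) = 0.5408
Accumulation ratio R = 1 / (1 − e^(−kτ)) = 1 / (1 − 0.5408) = 2.178
Steady-state trough = C₀ × R × e^(−kτ) = 0.748 × 2.178 × 0.5408 = 0.8810 mg/L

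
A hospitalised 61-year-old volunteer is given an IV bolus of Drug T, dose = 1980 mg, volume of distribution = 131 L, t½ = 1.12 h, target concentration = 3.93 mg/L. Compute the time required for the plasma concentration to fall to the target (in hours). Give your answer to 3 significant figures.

2.18 h

C₀ = Dose / Vd = 1980 / 131 = 15.11 mg/L
k = ln2 / t½ = 0.693147 / 1.12 = 0.6189 h⁻¹
t = ln(C₀ / C) / k = ln(15.11 / 3.93) / 0.6189
  = ln(3.845) / 0.6189 = 1.347 / 0.6189 = 2.176 h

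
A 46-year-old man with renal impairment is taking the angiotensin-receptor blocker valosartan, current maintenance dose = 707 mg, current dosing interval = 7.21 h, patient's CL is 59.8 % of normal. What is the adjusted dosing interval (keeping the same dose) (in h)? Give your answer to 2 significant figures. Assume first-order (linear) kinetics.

12 h

To keep the same average steady-state level, dosing rate must scale with clearance.
CL ratio = 59.8 / 100 = 0.5980
New interval (same dose) = 7.21 / 0.5980 = 12.06 h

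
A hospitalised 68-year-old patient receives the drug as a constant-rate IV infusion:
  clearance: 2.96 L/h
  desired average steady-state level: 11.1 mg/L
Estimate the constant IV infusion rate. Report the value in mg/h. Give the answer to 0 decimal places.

At steady state, infusion rate R₀ = Css × CL = 11.1 × 2.960 = 32.86 mg/h

33 mg/h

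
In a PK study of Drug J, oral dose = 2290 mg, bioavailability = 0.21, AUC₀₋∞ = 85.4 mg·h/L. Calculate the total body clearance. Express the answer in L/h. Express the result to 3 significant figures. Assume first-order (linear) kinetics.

5.63 L/h

CL = F·Dose / AUC = 0.21 × 2290 / 85.4 = 5.631 L/h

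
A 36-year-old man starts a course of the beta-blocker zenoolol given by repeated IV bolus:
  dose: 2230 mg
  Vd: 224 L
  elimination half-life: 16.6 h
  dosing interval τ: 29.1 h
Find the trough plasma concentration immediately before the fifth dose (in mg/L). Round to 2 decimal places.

C₀ per dose = Dose / Vd = 2230 / 224 = 9.955 mg/L
k = ln2 / t½ = 0.693147 / 16.6 = 0.04176 h⁻¹
Fraction remaining after one interval: r = e^(−kτ) = e^(−0.04176 × 29.1) = 0.2966
Before dose 5, 4 doses have been given (aged 1τ, 2τ, 3τ, 4τ).
C_trough = C₀ × (r + r² + … + r^4) = C₀ × r(1−r^4)/(1−r)
        = 9.955 × 0.2966 × (1 − 0.007739) / (1 − 0.2966) = 4.165 mg/L

4.17 mg/L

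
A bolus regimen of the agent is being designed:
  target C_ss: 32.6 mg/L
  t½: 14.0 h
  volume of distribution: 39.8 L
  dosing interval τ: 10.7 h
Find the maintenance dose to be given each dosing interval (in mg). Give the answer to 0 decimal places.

k = ln2 / t½ = 0.693147 / 14.0 = 0.04951 h⁻¹
CL = k × Vd = 0.04951 × 39.8 = 1.970 L/h
At steady state, Dose/τ = Css × CL.
Dose = Css × CL × τ = 32.6 × 1.970 × 10.7 = 687.2 mg

687 mg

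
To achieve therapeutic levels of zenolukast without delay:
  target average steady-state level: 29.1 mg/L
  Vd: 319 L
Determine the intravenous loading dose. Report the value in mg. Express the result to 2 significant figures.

LD = Css × Vd = 29.1 × 319 = 9283 mg

9300 mg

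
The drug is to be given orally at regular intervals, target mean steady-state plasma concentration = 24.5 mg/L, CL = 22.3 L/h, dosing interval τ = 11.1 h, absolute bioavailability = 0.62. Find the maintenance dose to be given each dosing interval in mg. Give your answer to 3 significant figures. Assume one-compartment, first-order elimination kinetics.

At steady state, F × (Dose/τ) = Css × CL.
Dose = Css × CL × τ / F = 24.5 × 22.30 × 11.1 / 0.62 = 9781 mg

9780 mg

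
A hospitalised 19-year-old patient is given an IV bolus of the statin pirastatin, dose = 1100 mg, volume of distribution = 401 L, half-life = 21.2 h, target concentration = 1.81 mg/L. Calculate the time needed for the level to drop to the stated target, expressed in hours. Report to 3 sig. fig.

C₀ = Dose / Vd = 1100 / 401 = 2.743 mg/L
k = ln2 / t½ = 0.693147 / 21.2 = 0.03270 h⁻¹
t = ln(C₀ / C) / k = ln(2.743 / 1.81) / 0.03270
  = ln(1.515) / 0.03270 = 0.4154 / 0.03270 = 12.70 h

12.7 h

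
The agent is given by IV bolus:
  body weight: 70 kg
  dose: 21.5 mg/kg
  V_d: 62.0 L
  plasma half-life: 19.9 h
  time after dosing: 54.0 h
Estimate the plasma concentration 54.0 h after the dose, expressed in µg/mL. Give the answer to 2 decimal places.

Total dose = 21.5 × 70 = 1505 mg
C₀ = Dose / Vd = 1505 / 62.0 = 24.27 mg/L
k = ln2 / t½ = 0.693147 / 19.9 = 0.03483 h⁻¹
C = C₀ · e^(−k·t) = 24.27 × e^(−0.03483 × 54.0)
  = 24.27 × 0.1525 = 3.701 mg/L
(3.701 mg/L = 3.701 µg/mL)

3.70 µg/mL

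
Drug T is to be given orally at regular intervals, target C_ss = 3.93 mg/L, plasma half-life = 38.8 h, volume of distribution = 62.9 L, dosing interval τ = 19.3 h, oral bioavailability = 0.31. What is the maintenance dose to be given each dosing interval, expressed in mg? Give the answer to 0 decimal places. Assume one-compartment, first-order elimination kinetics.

k = ln2 / t½ = 0.693147 / 38.8 = 0.01786 h⁻¹
CL = k × Vd = 0.01786 × 62.9 = 1.123 L/h
At steady state, F × (Dose/τ) = Css × CL.
Dose = Css × CL × τ / F = 3.93 × 1.123 × 19.3 / 0.31 = 274.8 mg

275 mg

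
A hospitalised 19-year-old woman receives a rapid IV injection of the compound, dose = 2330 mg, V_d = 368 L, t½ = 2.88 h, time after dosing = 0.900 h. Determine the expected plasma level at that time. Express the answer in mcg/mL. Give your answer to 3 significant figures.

C₀ = Dose / Vd = 2330 / 368 = 6.332 mg/L
k = ln2 / t½ = 0.693147 / 2.88 = 0.2407 h⁻¹
C = C₀ · e^(−k·t) = 6.332 × e^(−0.2407 × 0.900)
  = 6.332 × 0.8052 = 5.099 mg/L
(5.099 mg/L = 5.099 mcg/mL)

5.10 mcg/mL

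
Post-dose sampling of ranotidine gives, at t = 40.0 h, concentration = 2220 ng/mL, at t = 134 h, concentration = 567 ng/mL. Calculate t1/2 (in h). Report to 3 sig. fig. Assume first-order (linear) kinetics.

47.7 h

k = ln(C₁/C₂) / (t₂ − t₁) = ln(2220/567) / (134 − 40.0)
  = 1.365 / 94.00 = 0.01452 h⁻¹
t½ = ln2 / k = 0.693147 / 0.01452 = 47.74 h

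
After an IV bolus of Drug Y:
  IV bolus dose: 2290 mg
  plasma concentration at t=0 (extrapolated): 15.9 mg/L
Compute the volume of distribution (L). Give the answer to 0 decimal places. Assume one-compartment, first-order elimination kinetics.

144 L

Vd = Dose / C₀ = 2290 / 15.9 = 144.0 L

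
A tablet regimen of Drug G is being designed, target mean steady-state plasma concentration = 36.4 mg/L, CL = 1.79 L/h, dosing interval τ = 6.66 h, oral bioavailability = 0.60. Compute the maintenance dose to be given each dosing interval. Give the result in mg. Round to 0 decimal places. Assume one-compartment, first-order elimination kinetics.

723 mg

At steady state, F × (Dose/τ) = Css × CL.
Dose = Css × CL × τ / F = 36.4 × 1.790 × 6.66 / 0.60 = 723.2 mg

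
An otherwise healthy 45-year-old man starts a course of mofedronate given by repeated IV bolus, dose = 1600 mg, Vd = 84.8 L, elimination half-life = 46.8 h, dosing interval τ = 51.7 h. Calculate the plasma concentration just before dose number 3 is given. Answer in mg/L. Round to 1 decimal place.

12.9 mg/L

C₀ per dose = Dose / Vd = 1600 / 84.8 = 18.87 mg/L
k = ln2 / t½ = 0.693147 / 46.8 = 0.01481 h⁻¹
Fraction remaining after one interval: r = e^(−kτ) = e^(−0.01481 × 51.7) = 0.4650
Before dose 3, 2 doses have been given (aged 1τ, 2τ).
C_trough = C₀ × (r + r²) = 18.87 × (0.4650 + 0.2162) = 12.85 mg/L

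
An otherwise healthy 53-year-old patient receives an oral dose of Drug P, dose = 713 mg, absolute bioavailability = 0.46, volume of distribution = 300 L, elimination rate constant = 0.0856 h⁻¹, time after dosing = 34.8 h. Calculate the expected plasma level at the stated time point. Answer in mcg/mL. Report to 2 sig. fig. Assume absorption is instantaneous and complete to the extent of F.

Amount reaching circulation = F × Dose = 0.46 × 713.0 = 328.0 mg
C₀ = F·Dose / Vd = 328.0 / 300 = 1.093 mg/L
C = C₀ · e^(−k·t) = 1.093 × e^(−0.08560 × 34.8)
  = 1.093 × 0.05085 = 0.05558 mg/L
(0.05558 mg/L = 0.05558 mcg/mL)

0.056 mcg/mL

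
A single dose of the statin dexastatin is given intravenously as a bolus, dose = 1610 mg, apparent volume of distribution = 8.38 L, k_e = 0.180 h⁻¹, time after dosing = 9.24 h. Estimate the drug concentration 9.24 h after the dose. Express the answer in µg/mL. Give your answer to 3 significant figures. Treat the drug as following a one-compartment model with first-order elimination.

36.4 µg/mL

C₀ = Dose / Vd = 1610 / 8.38 = 192.1 mg/L
C = C₀ · e^(−k·t) = 192.1 × e^(−0.1800 × 9.24)
  = 192.1 × 0.1895 = 36.40 mg/L
(36.40 mg/L = 36.40 µg/mL)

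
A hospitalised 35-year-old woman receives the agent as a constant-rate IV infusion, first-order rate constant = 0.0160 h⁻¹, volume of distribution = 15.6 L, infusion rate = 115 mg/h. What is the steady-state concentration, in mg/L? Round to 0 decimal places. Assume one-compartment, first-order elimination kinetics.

461 mg/L

CL = k × Vd = 0.01600 × 15.6 = 0.2496 L/h
At steady state Css = R₀ / CL = 115 / 0.2496 = 460.7 mg/L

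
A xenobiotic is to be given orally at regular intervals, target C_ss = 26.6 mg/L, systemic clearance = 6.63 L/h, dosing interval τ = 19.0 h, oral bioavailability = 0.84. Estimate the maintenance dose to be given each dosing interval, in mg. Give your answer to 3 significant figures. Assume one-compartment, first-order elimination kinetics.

3990 mg

At steady state, F × (Dose/τ) = Css × CL.
Dose = Css × CL × τ / F = 26.6 × 6.630 × 19.0 / 0.84 = 3989 mg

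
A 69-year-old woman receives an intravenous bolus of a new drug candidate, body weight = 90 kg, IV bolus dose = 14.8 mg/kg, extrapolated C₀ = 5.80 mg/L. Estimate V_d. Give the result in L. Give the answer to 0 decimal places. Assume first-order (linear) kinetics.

Dose = 14.8 × 90 = 1332 mg
Vd = Dose / C₀ = 1332 / 5.80 = 229.7 L

230 L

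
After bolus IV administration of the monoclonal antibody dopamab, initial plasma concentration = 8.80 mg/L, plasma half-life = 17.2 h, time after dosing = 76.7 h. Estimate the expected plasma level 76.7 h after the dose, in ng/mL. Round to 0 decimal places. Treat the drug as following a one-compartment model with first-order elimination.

400 ng/mL

k = ln2 / t½ = 0.693147 / 17.2 = 0.04030 h⁻¹
C = C₀ · e^(−k·t) = 8.800 × e^(−0.04030 × 76.7)
  = 8.800 × 0.04546 = 0.4000 mg/L
Convert: 0.4000 mg/L × 1000 = 400.0 ng/mL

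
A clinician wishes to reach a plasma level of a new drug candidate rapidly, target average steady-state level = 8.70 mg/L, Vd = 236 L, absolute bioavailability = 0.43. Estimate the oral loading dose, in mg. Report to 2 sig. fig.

LD = Css × Vd / F = 8.70 × 236 / 0.43 = 4775 mg

4800 mg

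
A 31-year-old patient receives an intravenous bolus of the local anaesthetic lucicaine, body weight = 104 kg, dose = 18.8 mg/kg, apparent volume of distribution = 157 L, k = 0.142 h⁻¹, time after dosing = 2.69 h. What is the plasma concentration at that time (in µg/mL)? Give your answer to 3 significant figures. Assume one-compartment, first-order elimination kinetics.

8.50 µg/mL

Total dose = 18.8 × 104 = 1955 mg
C₀ = Dose / Vd = 1955 / 157 = 12.45 mg/L
C = C₀ · e^(−k·t) = 12.45 × e^(−0.1420 × 2.69)
  = 12.45 × 0.6825 = 8.497 mg/L
(8.497 mg/L = 8.497 µg/mL)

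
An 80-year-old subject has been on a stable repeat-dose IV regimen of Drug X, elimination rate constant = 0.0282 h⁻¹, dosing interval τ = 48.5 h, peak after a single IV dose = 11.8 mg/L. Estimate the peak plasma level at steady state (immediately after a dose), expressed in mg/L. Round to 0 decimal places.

16 mg/L

e^(−kτ) = e^(−0.02820 × 48.5) = 0.2547
Accumulation ratio R = 1 / (1 − e^(−kτ)) = 1 / (1 − 0.2547) = 1.342
Steady-state peak = C₀ × R = 11.8 × 1.342 = 15.84 mg/L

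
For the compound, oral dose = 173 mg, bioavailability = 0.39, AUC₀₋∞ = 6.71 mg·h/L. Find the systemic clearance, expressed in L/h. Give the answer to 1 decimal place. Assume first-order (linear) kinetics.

CL = F·Dose / AUC = 0.39 × 173 / 6.71 = 10.06 L/h

10.1 L/h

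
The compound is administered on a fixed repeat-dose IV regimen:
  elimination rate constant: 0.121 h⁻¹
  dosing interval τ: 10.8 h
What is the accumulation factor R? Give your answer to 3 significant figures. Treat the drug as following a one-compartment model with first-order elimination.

1.37

e^(−kτ) = e^(−0.1210 × 10.8) = 0.2707
Accumulation ratio R = 1 / (1 − e^(−kτ)) = 1 / (1 − 0.2707) = 1.371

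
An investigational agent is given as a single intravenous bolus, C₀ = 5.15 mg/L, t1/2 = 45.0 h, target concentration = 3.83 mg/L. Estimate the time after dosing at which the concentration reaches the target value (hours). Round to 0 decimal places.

k = ln2 / t½ = 0.693147 / 45.0 = 0.01540 h⁻¹
t = ln(C₀ / C) / k = ln(5.150 / 3.83) / 0.01540
  = ln(1.345) / 0.01540 = 0.2964 / 0.01540 = 19.25 h

19 h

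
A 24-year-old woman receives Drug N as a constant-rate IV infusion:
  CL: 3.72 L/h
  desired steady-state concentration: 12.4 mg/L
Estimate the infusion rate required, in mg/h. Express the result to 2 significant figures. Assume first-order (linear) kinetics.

At steady state, infusion rate R₀ = Css × CL = 12.4 × 3.720 = 46.13 mg/h

46 mg/h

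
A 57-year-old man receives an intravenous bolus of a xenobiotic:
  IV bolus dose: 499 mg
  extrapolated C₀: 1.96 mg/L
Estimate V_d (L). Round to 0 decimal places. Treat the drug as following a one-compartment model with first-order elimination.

255 L

Vd = Dose / C₀ = 499.0 / 1.96 = 254.6 L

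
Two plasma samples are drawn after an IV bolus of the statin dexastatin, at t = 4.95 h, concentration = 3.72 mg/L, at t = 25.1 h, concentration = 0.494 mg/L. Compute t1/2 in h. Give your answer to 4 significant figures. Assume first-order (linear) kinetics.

k = ln(C₁/C₂) / (t₂ − t₁) = ln(3.72/0.494) / (25.1 − 4.95)
  = 2.019 / 20.15 = 0.1002 h⁻¹
t½ = ln2 / k = 0.693147 / 0.1002 = 6.918 h

6.918 h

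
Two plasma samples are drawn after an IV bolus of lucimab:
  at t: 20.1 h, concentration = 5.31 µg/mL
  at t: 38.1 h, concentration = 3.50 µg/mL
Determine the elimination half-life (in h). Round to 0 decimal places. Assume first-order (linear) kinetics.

30 h

k = ln(C₁/C₂) / (t₂ − t₁) = ln(5.31/3.50) / (38.1 − 20.1)
  = 0.4168 / 18.00 = 0.02316 h⁻¹
t½ = ln2 / k = 0.693147 / 0.02316 = 29.93 h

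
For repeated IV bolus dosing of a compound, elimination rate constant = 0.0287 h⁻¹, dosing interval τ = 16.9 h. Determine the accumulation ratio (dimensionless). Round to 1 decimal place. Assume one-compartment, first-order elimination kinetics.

2.6

e^(−kτ) = e^(−0.02870 × 16.9) = 0.6157
Accumulation ratio R = 1 / (1 − e^(−kτ)) = 1 / (1 − 0.6157) = 2.602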